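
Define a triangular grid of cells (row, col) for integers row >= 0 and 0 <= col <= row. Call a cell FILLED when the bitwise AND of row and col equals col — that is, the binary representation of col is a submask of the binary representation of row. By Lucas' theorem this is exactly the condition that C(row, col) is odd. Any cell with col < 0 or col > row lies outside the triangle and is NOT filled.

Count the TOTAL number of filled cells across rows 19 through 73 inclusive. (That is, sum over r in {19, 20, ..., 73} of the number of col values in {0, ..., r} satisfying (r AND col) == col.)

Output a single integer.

Answer: 704

Derivation:
r19=10011 pc3: +8 =8
r20=10100 pc2: +4 =12
r21=10101 pc3: +8 =20
r22=10110 pc3: +8 =28
r23=10111 pc4: +16 =44
r24=11000 pc2: +4 =48
r25=11001 pc3: +8 =56
r26=11010 pc3: +8 =64
r27=11011 pc4: +16 =80
r28=11100 pc3: +8 =88
r29=11101 pc4: +16 =104
r30=11110 pc4: +16 =120
r31=11111 pc5: +32 =152
r32=100000 pc1: +2 =154
r33=100001 pc2: +4 =158
r34=100010 pc2: +4 =162
r35=100011 pc3: +8 =170
r36=100100 pc2: +4 =174
r37=100101 pc3: +8 =182
r38=100110 pc3: +8 =190
r39=100111 pc4: +16 =206
r40=101000 pc2: +4 =210
r41=101001 pc3: +8 =218
r42=101010 pc3: +8 =226
r43=101011 pc4: +16 =242
r44=101100 pc3: +8 =250
r45=101101 pc4: +16 =266
r46=101110 pc4: +16 =282
r47=101111 pc5: +32 =314
r48=110000 pc2: +4 =318
r49=110001 pc3: +8 =326
r50=110010 pc3: +8 =334
r51=110011 pc4: +16 =350
r52=110100 pc3: +8 =358
r53=110101 pc4: +16 =374
r54=110110 pc4: +16 =390
r55=110111 pc5: +32 =422
r56=111000 pc3: +8 =430
r57=111001 pc4: +16 =446
r58=111010 pc4: +16 =462
r59=111011 pc5: +32 =494
r60=111100 pc4: +16 =510
r61=111101 pc5: +32 =542
r62=111110 pc5: +32 =574
r63=111111 pc6: +64 =638
r64=1000000 pc1: +2 =640
r65=1000001 pc2: +4 =644
r66=1000010 pc2: +4 =648
r67=1000011 pc3: +8 =656
r68=1000100 pc2: +4 =660
r69=1000101 pc3: +8 =668
r70=1000110 pc3: +8 =676
r71=1000111 pc4: +16 =692
r72=1001000 pc2: +4 =696
r73=1001001 pc3: +8 =704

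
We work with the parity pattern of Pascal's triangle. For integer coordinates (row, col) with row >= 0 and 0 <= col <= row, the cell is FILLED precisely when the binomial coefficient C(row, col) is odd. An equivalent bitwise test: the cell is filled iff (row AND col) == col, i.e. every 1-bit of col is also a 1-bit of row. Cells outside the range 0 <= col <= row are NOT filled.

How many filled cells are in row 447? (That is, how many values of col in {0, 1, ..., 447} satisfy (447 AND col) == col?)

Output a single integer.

447 in binary = 110111111
popcount(447) = number of 1-bits in 110111111 = 8
A col c satisfies (447 AND c) == c iff every set bit of c is also set in 447; each of the 8 set bits of 447 can independently be on or off in c.
count = 2^8 = 256

Answer: 256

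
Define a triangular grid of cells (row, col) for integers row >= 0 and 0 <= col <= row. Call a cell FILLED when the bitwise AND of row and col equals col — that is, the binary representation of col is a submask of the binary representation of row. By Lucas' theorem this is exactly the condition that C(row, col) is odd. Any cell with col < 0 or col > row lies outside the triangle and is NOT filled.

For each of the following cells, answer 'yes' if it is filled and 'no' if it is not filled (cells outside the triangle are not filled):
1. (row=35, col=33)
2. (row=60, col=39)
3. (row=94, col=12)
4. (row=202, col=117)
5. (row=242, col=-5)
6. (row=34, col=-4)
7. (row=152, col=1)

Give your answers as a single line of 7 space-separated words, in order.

Answer: yes no yes no no no no

Derivation:
(35,33): row=0b100011, col=0b100001, row AND col = 0b100001 = 33; 33 == 33 -> filled
(60,39): row=0b111100, col=0b100111, row AND col = 0b100100 = 36; 36 != 39 -> empty
(94,12): row=0b1011110, col=0b1100, row AND col = 0b1100 = 12; 12 == 12 -> filled
(202,117): row=0b11001010, col=0b1110101, row AND col = 0b1000000 = 64; 64 != 117 -> empty
(242,-5): col outside [0, 242] -> not filled
(34,-4): col outside [0, 34] -> not filled
(152,1): row=0b10011000, col=0b1, row AND col = 0b0 = 0; 0 != 1 -> empty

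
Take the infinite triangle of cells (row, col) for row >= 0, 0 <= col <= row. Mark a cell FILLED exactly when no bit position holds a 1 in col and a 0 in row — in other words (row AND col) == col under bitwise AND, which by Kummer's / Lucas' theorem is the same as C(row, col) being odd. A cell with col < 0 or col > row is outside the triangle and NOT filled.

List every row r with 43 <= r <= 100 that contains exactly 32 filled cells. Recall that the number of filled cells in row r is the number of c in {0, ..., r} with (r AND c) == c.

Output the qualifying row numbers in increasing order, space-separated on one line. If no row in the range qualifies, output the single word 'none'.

Row r has 2^popcount(r) filled cells, so we need popcount(r) = log2(32) = 5.
Scan r = 43..100 and keep those with exactly 5 one-bits:
r=43=101011 popcount=4 -> skip
r=44=101100 popcount=3 -> skip
r=45=101101 popcount=4 -> skip
r=46=101110 popcount=4 -> skip
r=47=101111 popcount=5 -> KEEP
r=48=110000 popcount=2 -> skip
r=49=110001 popcount=3 -> skip
r=50=110010 popcount=3 -> skip
r=51=110011 popcount=4 -> skip
r=52=110100 popcount=3 -> skip
r=53=110101 popcount=4 -> skip
r=54=110110 popcount=4 -> skip
r=55=110111 popcount=5 -> KEEP
r=56=111000 popcount=3 -> skip
r=57=111001 popcount=4 -> skip
r=58=111010 popcount=4 -> skip
r=59=111011 popcount=5 -> KEEP
r=60=111100 popcount=4 -> skip
r=61=111101 popcount=5 -> KEEP
r=62=111110 popcount=5 -> KEEP
r=63=111111 popcount=6 -> skip
r=64=1000000 popcount=1 -> skip
r=65=1000001 popcount=2 -> skip
r=66=1000010 popcount=2 -> skip
r=67=1000011 popcount=3 -> skip
r=68=1000100 popcount=2 -> skip
r=69=1000101 popcount=3 -> skip
r=70=1000110 popcount=3 -> skip
r=71=1000111 popcount=4 -> skip
r=72=1001000 popcount=2 -> skip
r=73=1001001 popcount=3 -> skip
r=74=1001010 popcount=3 -> skip
r=75=1001011 popcount=4 -> skip
r=76=1001100 popcount=3 -> skip
r=77=1001101 popcount=4 -> skip
r=78=1001110 popcount=4 -> skip
r=79=1001111 popcount=5 -> KEEP
r=80=1010000 popcount=2 -> skip
r=81=1010001 popcount=3 -> skip
r=82=1010010 popcount=3 -> skip
r=83=1010011 popcount=4 -> skip
r=84=1010100 popcount=3 -> skip
r=85=1010101 popcount=4 -> skip
r=86=1010110 popcount=4 -> skip
r=87=1010111 popcount=5 -> KEEP
r=88=1011000 popcount=3 -> skip
r=89=1011001 popcount=4 -> skip
r=90=1011010 popcount=4 -> skip
r=91=1011011 popcount=5 -> KEEP
r=92=1011100 popcount=4 -> skip
r=93=1011101 popcount=5 -> KEEP
r=94=1011110 popcount=5 -> KEEP
r=95=1011111 popcount=6 -> skip
r=96=1100000 popcount=2 -> skip
r=97=1100001 popcount=3 -> skip
r=98=1100010 popcount=3 -> skip
r=99=1100011 popcount=4 -> skip
r=100=1100100 popcount=3 -> skip
Kept rows: 47 55 59 61 62 79 87 91 93 94

Answer: 47 55 59 61 62 79 87 91 93 94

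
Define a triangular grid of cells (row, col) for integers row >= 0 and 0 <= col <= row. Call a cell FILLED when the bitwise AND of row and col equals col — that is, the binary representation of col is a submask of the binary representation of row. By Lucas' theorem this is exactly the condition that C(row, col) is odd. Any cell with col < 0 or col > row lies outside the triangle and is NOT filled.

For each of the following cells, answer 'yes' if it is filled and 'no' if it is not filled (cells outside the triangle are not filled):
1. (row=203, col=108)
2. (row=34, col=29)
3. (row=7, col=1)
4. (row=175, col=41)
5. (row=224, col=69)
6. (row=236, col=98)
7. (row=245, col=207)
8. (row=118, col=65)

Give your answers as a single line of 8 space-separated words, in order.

Answer: no no yes yes no no no no

Derivation:
(203,108): row=0b11001011, col=0b1101100, row AND col = 0b1001000 = 72; 72 != 108 -> empty
(34,29): row=0b100010, col=0b11101, row AND col = 0b0 = 0; 0 != 29 -> empty
(7,1): row=0b111, col=0b1, row AND col = 0b1 = 1; 1 == 1 -> filled
(175,41): row=0b10101111, col=0b101001, row AND col = 0b101001 = 41; 41 == 41 -> filled
(224,69): row=0b11100000, col=0b1000101, row AND col = 0b1000000 = 64; 64 != 69 -> empty
(236,98): row=0b11101100, col=0b1100010, row AND col = 0b1100000 = 96; 96 != 98 -> empty
(245,207): row=0b11110101, col=0b11001111, row AND col = 0b11000101 = 197; 197 != 207 -> empty
(118,65): row=0b1110110, col=0b1000001, row AND col = 0b1000000 = 64; 64 != 65 -> empty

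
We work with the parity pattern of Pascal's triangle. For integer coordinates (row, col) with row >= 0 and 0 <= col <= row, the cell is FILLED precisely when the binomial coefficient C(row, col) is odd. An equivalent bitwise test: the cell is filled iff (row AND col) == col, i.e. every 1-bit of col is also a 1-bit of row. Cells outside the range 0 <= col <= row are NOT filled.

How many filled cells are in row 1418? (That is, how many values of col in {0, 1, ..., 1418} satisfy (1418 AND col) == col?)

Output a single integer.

Answer: 32

Derivation:
1418 in binary = 10110001010
popcount(1418) = number of 1-bits in 10110001010 = 5
A col c satisfies (1418 AND c) == c iff every set bit of c is also set in 1418; each of the 5 set bits of 1418 can independently be on or off in c.
count = 2^5 = 32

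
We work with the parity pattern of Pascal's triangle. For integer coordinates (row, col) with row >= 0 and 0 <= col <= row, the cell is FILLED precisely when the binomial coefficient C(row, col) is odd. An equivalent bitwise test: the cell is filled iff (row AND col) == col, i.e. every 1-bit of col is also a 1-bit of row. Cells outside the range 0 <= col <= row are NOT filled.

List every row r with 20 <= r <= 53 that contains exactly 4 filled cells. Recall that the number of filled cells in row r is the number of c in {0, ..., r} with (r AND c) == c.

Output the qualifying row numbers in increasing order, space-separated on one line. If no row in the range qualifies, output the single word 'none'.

Answer: 20 24 33 34 36 40 48

Derivation:
Row r has 2^popcount(r) filled cells, so we need popcount(r) = log2(4) = 2.
Scan r = 20..53 and keep those with exactly 2 one-bits:
r=20=10100 popcount=2 -> KEEP
r=21=10101 popcount=3 -> skip
r=22=10110 popcount=3 -> skip
r=23=10111 popcount=4 -> skip
r=24=11000 popcount=2 -> KEEP
r=25=11001 popcount=3 -> skip
r=26=11010 popcount=3 -> skip
r=27=11011 popcount=4 -> skip
r=28=11100 popcount=3 -> skip
r=29=11101 popcount=4 -> skip
r=30=11110 popcount=4 -> skip
r=31=11111 popcount=5 -> skip
r=32=100000 popcount=1 -> skip
r=33=100001 popcount=2 -> KEEP
r=34=100010 popcount=2 -> KEEP
r=35=100011 popcount=3 -> skip
r=36=100100 popcount=2 -> KEEP
r=37=100101 popcount=3 -> skip
r=38=100110 popcount=3 -> skip
r=39=100111 popcount=4 -> skip
r=40=101000 popcount=2 -> KEEP
r=41=101001 popcount=3 -> skip
r=42=101010 popcount=3 -> skip
r=43=101011 popcount=4 -> skip
r=44=101100 popcount=3 -> skip
r=45=101101 popcount=4 -> skip
r=46=101110 popcount=4 -> skip
r=47=101111 popcount=5 -> skip
r=48=110000 popcount=2 -> KEEP
r=49=110001 popcount=3 -> skip
r=50=110010 popcount=3 -> skip
r=51=110011 popcount=4 -> skip
r=52=110100 popcount=3 -> skip
r=53=110101 popcount=4 -> skip
Kept rows: 20 24 33 34 36 40 48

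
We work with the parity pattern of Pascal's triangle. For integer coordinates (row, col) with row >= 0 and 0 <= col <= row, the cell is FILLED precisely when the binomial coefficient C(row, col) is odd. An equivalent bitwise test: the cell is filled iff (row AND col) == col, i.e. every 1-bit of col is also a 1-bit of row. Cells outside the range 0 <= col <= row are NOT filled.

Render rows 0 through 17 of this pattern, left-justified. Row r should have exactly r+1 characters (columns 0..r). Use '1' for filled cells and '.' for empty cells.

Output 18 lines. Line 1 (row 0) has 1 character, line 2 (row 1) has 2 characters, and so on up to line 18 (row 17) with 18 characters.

Answer: 1
11
1.1
1111
1...1
11..11
1.1.1.1
11111111
1.......1
11......11
1.1.....1.1
1111....1111
1...1...1...1
11..11..11..11
1.1.1.1.1.1.1.1
1111111111111111
1...............1
11..............11

Derivation:
r0=0: 1
r1=1: 11
r2=10: 1.1
r3=11: 1111
r4=100: 1...1
r5=101: 11..11
r6=110: 1.1.1.1
r7=111: 11111111
r8=1000: 1.......1
r9=1001: 11......11
r10=1010: 1.1.....1.1
r11=1011: 1111....1111
r12=1100: 1...1...1...1
r13=1101: 11..11..11..11
r14=1110: 1.1.1.1.1.1.1.1
r15=1111: 1111111111111111
r16=10000: 1...............1
r17=10001: 11..............11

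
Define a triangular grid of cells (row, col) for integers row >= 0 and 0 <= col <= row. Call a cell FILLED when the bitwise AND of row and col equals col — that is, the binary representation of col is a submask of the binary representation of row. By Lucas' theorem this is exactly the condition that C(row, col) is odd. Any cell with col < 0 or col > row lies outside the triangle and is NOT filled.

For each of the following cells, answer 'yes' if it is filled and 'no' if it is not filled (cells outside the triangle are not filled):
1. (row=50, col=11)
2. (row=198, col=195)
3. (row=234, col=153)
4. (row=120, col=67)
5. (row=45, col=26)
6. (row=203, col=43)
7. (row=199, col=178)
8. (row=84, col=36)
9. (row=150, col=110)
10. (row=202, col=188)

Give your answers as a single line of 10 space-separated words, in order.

(50,11): row=0b110010, col=0b1011, row AND col = 0b10 = 2; 2 != 11 -> empty
(198,195): row=0b11000110, col=0b11000011, row AND col = 0b11000010 = 194; 194 != 195 -> empty
(234,153): row=0b11101010, col=0b10011001, row AND col = 0b10001000 = 136; 136 != 153 -> empty
(120,67): row=0b1111000, col=0b1000011, row AND col = 0b1000000 = 64; 64 != 67 -> empty
(45,26): row=0b101101, col=0b11010, row AND col = 0b1000 = 8; 8 != 26 -> empty
(203,43): row=0b11001011, col=0b101011, row AND col = 0b1011 = 11; 11 != 43 -> empty
(199,178): row=0b11000111, col=0b10110010, row AND col = 0b10000010 = 130; 130 != 178 -> empty
(84,36): row=0b1010100, col=0b100100, row AND col = 0b100 = 4; 4 != 36 -> empty
(150,110): row=0b10010110, col=0b1101110, row AND col = 0b110 = 6; 6 != 110 -> empty
(202,188): row=0b11001010, col=0b10111100, row AND col = 0b10001000 = 136; 136 != 188 -> empty

Answer: no no no no no no no no no no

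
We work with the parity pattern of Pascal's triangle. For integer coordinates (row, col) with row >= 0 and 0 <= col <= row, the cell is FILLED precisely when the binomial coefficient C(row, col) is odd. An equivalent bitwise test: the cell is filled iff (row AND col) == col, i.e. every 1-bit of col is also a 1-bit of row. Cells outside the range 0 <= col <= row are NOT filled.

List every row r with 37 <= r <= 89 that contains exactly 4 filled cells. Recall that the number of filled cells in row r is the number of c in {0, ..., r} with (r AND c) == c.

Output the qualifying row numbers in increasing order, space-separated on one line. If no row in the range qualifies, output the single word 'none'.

Row r has 2^popcount(r) filled cells, so we need popcount(r) = log2(4) = 2.
Scan r = 37..89 and keep those with exactly 2 one-bits:
r=37=100101 popcount=3 -> skip
r=38=100110 popcount=3 -> skip
r=39=100111 popcount=4 -> skip
r=40=101000 popcount=2 -> KEEP
r=41=101001 popcount=3 -> skip
r=42=101010 popcount=3 -> skip
r=43=101011 popcount=4 -> skip
r=44=101100 popcount=3 -> skip
r=45=101101 popcount=4 -> skip
r=46=101110 popcount=4 -> skip
r=47=101111 popcount=5 -> skip
r=48=110000 popcount=2 -> KEEP
r=49=110001 popcount=3 -> skip
r=50=110010 popcount=3 -> skip
r=51=110011 popcount=4 -> skip
r=52=110100 popcount=3 -> skip
r=53=110101 popcount=4 -> skip
r=54=110110 popcount=4 -> skip
r=55=110111 popcount=5 -> skip
r=56=111000 popcount=3 -> skip
r=57=111001 popcount=4 -> skip
r=58=111010 popcount=4 -> skip
r=59=111011 popcount=5 -> skip
r=60=111100 popcount=4 -> skip
r=61=111101 popcount=5 -> skip
r=62=111110 popcount=5 -> skip
r=63=111111 popcount=6 -> skip
r=64=1000000 popcount=1 -> skip
r=65=1000001 popcount=2 -> KEEP
r=66=1000010 popcount=2 -> KEEP
r=67=1000011 popcount=3 -> skip
r=68=1000100 popcount=2 -> KEEP
r=69=1000101 popcount=3 -> skip
r=70=1000110 popcount=3 -> skip
r=71=1000111 popcount=4 -> skip
r=72=1001000 popcount=2 -> KEEP
r=73=1001001 popcount=3 -> skip
r=74=1001010 popcount=3 -> skip
r=75=1001011 popcount=4 -> skip
r=76=1001100 popcount=3 -> skip
r=77=1001101 popcount=4 -> skip
r=78=1001110 popcount=4 -> skip
r=79=1001111 popcount=5 -> skip
r=80=1010000 popcount=2 -> KEEP
r=81=1010001 popcount=3 -> skip
r=82=1010010 popcount=3 -> skip
r=83=1010011 popcount=4 -> skip
r=84=1010100 popcount=3 -> skip
r=85=1010101 popcount=4 -> skip
r=86=1010110 popcount=4 -> skip
r=87=1010111 popcount=5 -> skip
r=88=1011000 popcount=3 -> skip
r=89=1011001 popcount=4 -> skip
Kept rows: 40 48 65 66 68 72 80

Answer: 40 48 65 66 68 72 80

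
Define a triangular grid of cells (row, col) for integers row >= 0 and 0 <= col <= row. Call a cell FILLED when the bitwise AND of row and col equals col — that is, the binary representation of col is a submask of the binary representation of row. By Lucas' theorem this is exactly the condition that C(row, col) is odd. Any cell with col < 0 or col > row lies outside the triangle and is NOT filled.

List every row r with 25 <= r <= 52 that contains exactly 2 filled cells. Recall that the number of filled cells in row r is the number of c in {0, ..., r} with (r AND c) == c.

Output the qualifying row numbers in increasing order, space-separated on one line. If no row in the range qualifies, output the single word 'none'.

Row r has 2^popcount(r) filled cells, so we need popcount(r) = log2(2) = 1.
Scan r = 25..52 and keep those with exactly 1 one-bits:
r=25=11001 popcount=3 -> skip
r=26=11010 popcount=3 -> skip
r=27=11011 popcount=4 -> skip
r=28=11100 popcount=3 -> skip
r=29=11101 popcount=4 -> skip
r=30=11110 popcount=4 -> skip
r=31=11111 popcount=5 -> skip
r=32=100000 popcount=1 -> KEEP
r=33=100001 popcount=2 -> skip
r=34=100010 popcount=2 -> skip
r=35=100011 popcount=3 -> skip
r=36=100100 popcount=2 -> skip
r=37=100101 popcount=3 -> skip
r=38=100110 popcount=3 -> skip
r=39=100111 popcount=4 -> skip
r=40=101000 popcount=2 -> skip
r=41=101001 popcount=3 -> skip
r=42=101010 popcount=3 -> skip
r=43=101011 popcount=4 -> skip
r=44=101100 popcount=3 -> skip
r=45=101101 popcount=4 -> skip
r=46=101110 popcount=4 -> skip
r=47=101111 popcount=5 -> skip
r=48=110000 popcount=2 -> skip
r=49=110001 popcount=3 -> skip
r=50=110010 popcount=3 -> skip
r=51=110011 popcount=4 -> skip
r=52=110100 popcount=3 -> skip
Kept rows: 32

Answer: 32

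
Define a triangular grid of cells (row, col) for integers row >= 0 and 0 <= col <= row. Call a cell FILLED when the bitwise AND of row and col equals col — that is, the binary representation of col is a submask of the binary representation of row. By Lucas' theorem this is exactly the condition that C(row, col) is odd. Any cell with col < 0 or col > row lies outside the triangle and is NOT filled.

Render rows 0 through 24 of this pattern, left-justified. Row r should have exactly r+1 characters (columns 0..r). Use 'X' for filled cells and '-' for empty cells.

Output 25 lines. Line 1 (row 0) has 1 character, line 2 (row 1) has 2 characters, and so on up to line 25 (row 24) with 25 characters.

Answer: X
XX
X-X
XXXX
X---X
XX--XX
X-X-X-X
XXXXXXXX
X-------X
XX------XX
X-X-----X-X
XXXX----XXXX
X---X---X---X
XX--XX--XX--XX
X-X-X-X-X-X-X-X
XXXXXXXXXXXXXXXX
X---------------X
XX--------------XX
X-X-------------X-X
XXXX------------XXXX
X---X-----------X---X
XX--XX----------XX--XX
X-X-X-X---------X-X-X-X
XXXXXXXX--------XXXXXXXX
X-------X-------X-------X

Derivation:
r0=0: X
r1=1: XX
r2=10: X-X
r3=11: XXXX
r4=100: X---X
r5=101: XX--XX
r6=110: X-X-X-X
r7=111: XXXXXXXX
r8=1000: X-------X
r9=1001: XX------XX
r10=1010: X-X-----X-X
r11=1011: XXXX----XXXX
r12=1100: X---X---X---X
r13=1101: XX--XX--XX--XX
r14=1110: X-X-X-X-X-X-X-X
r15=1111: XXXXXXXXXXXXXXXX
r16=10000: X---------------X
r17=10001: XX--------------XX
r18=10010: X-X-------------X-X
r19=10011: XXXX------------XXXX
r20=10100: X---X-----------X---X
r21=10101: XX--XX----------XX--XX
r22=10110: X-X-X-X---------X-X-X-X
r23=10111: XXXXXXXX--------XXXXXXXX
r24=11000: X-------X-------X-------X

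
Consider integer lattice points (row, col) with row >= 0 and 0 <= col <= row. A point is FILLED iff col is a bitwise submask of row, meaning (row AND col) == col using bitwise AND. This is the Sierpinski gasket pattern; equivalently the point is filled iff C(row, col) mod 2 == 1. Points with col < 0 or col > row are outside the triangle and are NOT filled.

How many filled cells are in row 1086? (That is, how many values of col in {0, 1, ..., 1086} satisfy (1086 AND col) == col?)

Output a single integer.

Answer: 64

Derivation:
1086 in binary = 10000111110
popcount(1086) = number of 1-bits in 10000111110 = 6
A col c satisfies (1086 AND c) == c iff every set bit of c is also set in 1086; each of the 6 set bits of 1086 can independently be on or off in c.
count = 2^6 = 64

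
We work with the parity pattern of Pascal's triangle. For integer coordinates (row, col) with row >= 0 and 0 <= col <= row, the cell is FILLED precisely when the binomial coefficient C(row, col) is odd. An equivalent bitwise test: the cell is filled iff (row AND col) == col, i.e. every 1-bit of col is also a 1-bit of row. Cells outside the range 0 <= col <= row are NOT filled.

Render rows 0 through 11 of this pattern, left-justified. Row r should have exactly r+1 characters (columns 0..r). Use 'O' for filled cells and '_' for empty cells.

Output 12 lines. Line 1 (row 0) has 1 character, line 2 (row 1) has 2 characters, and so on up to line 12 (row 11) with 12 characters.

Answer: O
OO
O_O
OOOO
O___O
OO__OO
O_O_O_O
OOOOOOOO
O_______O
OO______OO
O_O_____O_O
OOOO____OOOO

Derivation:
r0=0: O
r1=1: OO
r2=10: O_O
r3=11: OOOO
r4=100: O___O
r5=101: OO__OO
r6=110: O_O_O_O
r7=111: OOOOOOOO
r8=1000: O_______O
r9=1001: OO______OO
r10=1010: O_O_____O_O
r11=1011: OOOO____OOOO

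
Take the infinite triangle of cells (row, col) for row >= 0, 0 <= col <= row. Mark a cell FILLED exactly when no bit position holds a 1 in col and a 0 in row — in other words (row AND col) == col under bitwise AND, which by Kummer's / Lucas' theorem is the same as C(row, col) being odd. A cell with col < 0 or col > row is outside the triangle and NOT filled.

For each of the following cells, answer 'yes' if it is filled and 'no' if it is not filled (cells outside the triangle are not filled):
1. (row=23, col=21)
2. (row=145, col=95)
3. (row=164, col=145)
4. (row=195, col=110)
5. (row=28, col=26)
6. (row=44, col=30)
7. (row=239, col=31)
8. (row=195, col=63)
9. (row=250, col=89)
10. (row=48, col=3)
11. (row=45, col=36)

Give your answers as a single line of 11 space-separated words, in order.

Answer: yes no no no no no no no no no yes

Derivation:
(23,21): row=0b10111, col=0b10101, row AND col = 0b10101 = 21; 21 == 21 -> filled
(145,95): row=0b10010001, col=0b1011111, row AND col = 0b10001 = 17; 17 != 95 -> empty
(164,145): row=0b10100100, col=0b10010001, row AND col = 0b10000000 = 128; 128 != 145 -> empty
(195,110): row=0b11000011, col=0b1101110, row AND col = 0b1000010 = 66; 66 != 110 -> empty
(28,26): row=0b11100, col=0b11010, row AND col = 0b11000 = 24; 24 != 26 -> empty
(44,30): row=0b101100, col=0b11110, row AND col = 0b1100 = 12; 12 != 30 -> empty
(239,31): row=0b11101111, col=0b11111, row AND col = 0b1111 = 15; 15 != 31 -> empty
(195,63): row=0b11000011, col=0b111111, row AND col = 0b11 = 3; 3 != 63 -> empty
(250,89): row=0b11111010, col=0b1011001, row AND col = 0b1011000 = 88; 88 != 89 -> empty
(48,3): row=0b110000, col=0b11, row AND col = 0b0 = 0; 0 != 3 -> empty
(45,36): row=0b101101, col=0b100100, row AND col = 0b100100 = 36; 36 == 36 -> filled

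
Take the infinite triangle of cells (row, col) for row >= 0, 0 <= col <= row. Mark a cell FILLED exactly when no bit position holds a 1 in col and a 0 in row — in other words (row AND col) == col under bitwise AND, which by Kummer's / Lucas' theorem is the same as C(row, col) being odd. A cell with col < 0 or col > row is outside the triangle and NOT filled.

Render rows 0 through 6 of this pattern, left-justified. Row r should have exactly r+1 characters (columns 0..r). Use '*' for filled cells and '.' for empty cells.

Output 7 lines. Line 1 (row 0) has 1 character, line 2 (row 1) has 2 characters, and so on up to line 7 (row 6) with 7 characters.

Answer: *
**
*.*
****
*...*
**..**
*.*.*.*

Derivation:
r0=0: *
r1=1: **
r2=10: *.*
r3=11: ****
r4=100: *...*
r5=101: **..**
r6=110: *.*.*.*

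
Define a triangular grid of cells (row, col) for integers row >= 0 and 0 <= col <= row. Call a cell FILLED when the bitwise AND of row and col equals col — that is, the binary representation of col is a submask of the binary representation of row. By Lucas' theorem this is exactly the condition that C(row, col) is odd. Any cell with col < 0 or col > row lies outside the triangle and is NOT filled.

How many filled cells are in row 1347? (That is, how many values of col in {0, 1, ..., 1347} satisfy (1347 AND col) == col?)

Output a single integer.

Answer: 32

Derivation:
1347 in binary = 10101000011
popcount(1347) = number of 1-bits in 10101000011 = 5
A col c satisfies (1347 AND c) == c iff every set bit of c is also set in 1347; each of the 5 set bits of 1347 can independently be on or off in c.
count = 2^5 = 32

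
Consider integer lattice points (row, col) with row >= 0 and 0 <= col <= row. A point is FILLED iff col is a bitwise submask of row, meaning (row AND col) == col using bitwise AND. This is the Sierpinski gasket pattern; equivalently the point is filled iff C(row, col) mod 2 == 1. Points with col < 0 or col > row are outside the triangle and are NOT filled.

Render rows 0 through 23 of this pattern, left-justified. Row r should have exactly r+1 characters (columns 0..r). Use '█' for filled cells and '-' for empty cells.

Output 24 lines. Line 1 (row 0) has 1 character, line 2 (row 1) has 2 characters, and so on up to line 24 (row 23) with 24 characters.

r0=0: █
r1=1: ██
r2=10: █-█
r3=11: ████
r4=100: █---█
r5=101: ██--██
r6=110: █-█-█-█
r7=111: ████████
r8=1000: █-------█
r9=1001: ██------██
r10=1010: █-█-----█-█
r11=1011: ████----████
r12=1100: █---█---█---█
r13=1101: ██--██--██--██
r14=1110: █-█-█-█-█-█-█-█
r15=1111: ████████████████
r16=10000: █---------------█
r17=10001: ██--------------██
r18=10010: █-█-------------█-█
r19=10011: ████------------████
r20=10100: █---█-----------█---█
r21=10101: ██--██----------██--██
r22=10110: █-█-█-█---------█-█-█-█
r23=10111: ████████--------████████

Answer: █
██
█-█
████
█---█
██--██
█-█-█-█
████████
█-------█
██------██
█-█-----█-█
████----████
█---█---█---█
██--██--██--██
█-█-█-█-█-█-█-█
████████████████
█---------------█
██--------------██
█-█-------------█-█
████------------████
█---█-----------█---█
██--██----------██--██
█-█-█-█---------█-█-█-█
████████--------████████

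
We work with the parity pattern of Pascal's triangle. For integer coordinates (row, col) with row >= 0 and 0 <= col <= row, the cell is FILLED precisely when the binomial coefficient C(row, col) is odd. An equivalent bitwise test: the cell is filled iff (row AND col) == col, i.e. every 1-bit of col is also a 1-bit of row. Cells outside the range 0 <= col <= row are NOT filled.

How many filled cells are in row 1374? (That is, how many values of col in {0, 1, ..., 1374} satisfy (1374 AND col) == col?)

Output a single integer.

1374 in binary = 10101011110
popcount(1374) = number of 1-bits in 10101011110 = 7
A col c satisfies (1374 AND c) == c iff every set bit of c is also set in 1374; each of the 7 set bits of 1374 can independently be on or off in c.
count = 2^7 = 128

Answer: 128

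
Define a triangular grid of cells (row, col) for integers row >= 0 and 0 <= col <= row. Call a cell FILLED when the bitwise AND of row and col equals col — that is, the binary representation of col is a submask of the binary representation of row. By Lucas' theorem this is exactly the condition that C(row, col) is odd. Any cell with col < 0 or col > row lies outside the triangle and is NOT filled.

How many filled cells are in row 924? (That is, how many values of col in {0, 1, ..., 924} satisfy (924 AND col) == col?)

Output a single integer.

Answer: 64

Derivation:
924 in binary = 1110011100
popcount(924) = number of 1-bits in 1110011100 = 6
A col c satisfies (924 AND c) == c iff every set bit of c is also set in 924; each of the 6 set bits of 924 can independently be on or off in c.
count = 2^6 = 64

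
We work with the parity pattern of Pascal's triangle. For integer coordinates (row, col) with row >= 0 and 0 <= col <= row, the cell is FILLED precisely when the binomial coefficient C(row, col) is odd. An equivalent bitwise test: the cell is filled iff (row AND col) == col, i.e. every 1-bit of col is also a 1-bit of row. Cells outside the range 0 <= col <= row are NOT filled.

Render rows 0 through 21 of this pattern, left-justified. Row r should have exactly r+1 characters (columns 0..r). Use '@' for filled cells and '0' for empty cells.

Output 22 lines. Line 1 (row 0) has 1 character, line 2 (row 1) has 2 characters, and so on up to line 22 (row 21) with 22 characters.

Answer: @
@@
@0@
@@@@
@000@
@@00@@
@0@0@0@
@@@@@@@@
@0000000@
@@000000@@
@0@00000@0@
@@@@0000@@@@
@000@000@000@
@@00@@00@@00@@
@0@0@0@0@0@0@0@
@@@@@@@@@@@@@@@@
@000000000000000@
@@00000000000000@@
@0@0000000000000@0@
@@@@000000000000@@@@
@000@00000000000@000@
@@00@@0000000000@@00@@

Derivation:
r0=0: @
r1=1: @@
r2=10: @0@
r3=11: @@@@
r4=100: @000@
r5=101: @@00@@
r6=110: @0@0@0@
r7=111: @@@@@@@@
r8=1000: @0000000@
r9=1001: @@000000@@
r10=1010: @0@00000@0@
r11=1011: @@@@0000@@@@
r12=1100: @000@000@000@
r13=1101: @@00@@00@@00@@
r14=1110: @0@0@0@0@0@0@0@
r15=1111: @@@@@@@@@@@@@@@@
r16=10000: @000000000000000@
r17=10001: @@00000000000000@@
r18=10010: @0@0000000000000@0@
r19=10011: @@@@000000000000@@@@
r20=10100: @000@00000000000@000@
r21=10101: @@00@@0000000000@@00@@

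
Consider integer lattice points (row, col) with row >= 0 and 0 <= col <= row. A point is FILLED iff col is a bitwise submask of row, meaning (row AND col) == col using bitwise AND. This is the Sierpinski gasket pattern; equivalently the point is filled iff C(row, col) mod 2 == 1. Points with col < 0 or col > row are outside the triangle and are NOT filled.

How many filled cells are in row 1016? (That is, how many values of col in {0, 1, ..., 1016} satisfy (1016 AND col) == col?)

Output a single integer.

Answer: 128

Derivation:
1016 in binary = 1111111000
popcount(1016) = number of 1-bits in 1111111000 = 7
A col c satisfies (1016 AND c) == c iff every set bit of c is also set in 1016; each of the 7 set bits of 1016 can independently be on or off in c.
count = 2^7 = 128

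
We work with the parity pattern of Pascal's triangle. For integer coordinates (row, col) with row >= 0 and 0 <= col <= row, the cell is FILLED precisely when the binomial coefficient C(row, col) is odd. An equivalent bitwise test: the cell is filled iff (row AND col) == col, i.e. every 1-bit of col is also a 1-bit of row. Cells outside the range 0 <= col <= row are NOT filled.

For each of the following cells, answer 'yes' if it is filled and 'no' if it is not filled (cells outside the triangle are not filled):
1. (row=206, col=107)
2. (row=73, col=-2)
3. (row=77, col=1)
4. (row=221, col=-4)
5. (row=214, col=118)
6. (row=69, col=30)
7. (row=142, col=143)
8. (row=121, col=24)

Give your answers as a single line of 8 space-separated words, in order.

Answer: no no yes no no no no yes

Derivation:
(206,107): row=0b11001110, col=0b1101011, row AND col = 0b1001010 = 74; 74 != 107 -> empty
(73,-2): col outside [0, 73] -> not filled
(77,1): row=0b1001101, col=0b1, row AND col = 0b1 = 1; 1 == 1 -> filled
(221,-4): col outside [0, 221] -> not filled
(214,118): row=0b11010110, col=0b1110110, row AND col = 0b1010110 = 86; 86 != 118 -> empty
(69,30): row=0b1000101, col=0b11110, row AND col = 0b100 = 4; 4 != 30 -> empty
(142,143): col outside [0, 142] -> not filled
(121,24): row=0b1111001, col=0b11000, row AND col = 0b11000 = 24; 24 == 24 -> filled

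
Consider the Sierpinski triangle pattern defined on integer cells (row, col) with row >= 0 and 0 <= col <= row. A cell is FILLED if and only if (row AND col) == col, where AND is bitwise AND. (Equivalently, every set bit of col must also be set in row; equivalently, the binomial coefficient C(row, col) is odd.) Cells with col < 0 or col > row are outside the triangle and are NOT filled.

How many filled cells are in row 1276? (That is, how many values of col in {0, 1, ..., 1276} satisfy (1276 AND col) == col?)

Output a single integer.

1276 in binary = 10011111100
popcount(1276) = number of 1-bits in 10011111100 = 7
A col c satisfies (1276 AND c) == c iff every set bit of c is also set in 1276; each of the 7 set bits of 1276 can independently be on or off in c.
count = 2^7 = 128

Answer: 128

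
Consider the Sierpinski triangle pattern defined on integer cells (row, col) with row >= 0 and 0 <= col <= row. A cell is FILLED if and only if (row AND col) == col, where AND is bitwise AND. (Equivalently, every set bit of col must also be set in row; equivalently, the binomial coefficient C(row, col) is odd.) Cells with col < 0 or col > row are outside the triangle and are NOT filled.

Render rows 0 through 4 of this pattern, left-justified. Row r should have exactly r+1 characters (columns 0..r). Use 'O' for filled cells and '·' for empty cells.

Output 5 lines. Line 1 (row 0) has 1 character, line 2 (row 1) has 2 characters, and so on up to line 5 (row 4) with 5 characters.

r0=0: O
r1=1: OO
r2=10: O·O
r3=11: OOOO
r4=100: O···O

Answer: O
OO
O·O
OOOO
O···O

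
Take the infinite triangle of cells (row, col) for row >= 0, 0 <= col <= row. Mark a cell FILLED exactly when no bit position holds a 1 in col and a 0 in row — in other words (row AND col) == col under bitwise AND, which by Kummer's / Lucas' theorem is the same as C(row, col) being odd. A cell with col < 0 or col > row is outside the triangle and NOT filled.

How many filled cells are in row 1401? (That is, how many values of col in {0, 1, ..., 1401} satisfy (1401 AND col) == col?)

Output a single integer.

Answer: 128

Derivation:
1401 in binary = 10101111001
popcount(1401) = number of 1-bits in 10101111001 = 7
A col c satisfies (1401 AND c) == c iff every set bit of c is also set in 1401; each of the 7 set bits of 1401 can independently be on or off in c.
count = 2^7 = 128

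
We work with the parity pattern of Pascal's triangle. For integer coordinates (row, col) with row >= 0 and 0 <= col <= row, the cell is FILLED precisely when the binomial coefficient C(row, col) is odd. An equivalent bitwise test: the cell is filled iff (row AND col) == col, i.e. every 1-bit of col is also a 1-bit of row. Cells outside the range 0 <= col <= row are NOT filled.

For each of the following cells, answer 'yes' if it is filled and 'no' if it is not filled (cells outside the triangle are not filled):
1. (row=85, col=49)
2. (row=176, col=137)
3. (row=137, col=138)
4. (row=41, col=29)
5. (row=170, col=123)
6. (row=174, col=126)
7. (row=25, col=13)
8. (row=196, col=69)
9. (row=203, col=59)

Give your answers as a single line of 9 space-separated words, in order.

Answer: no no no no no no no no no

Derivation:
(85,49): row=0b1010101, col=0b110001, row AND col = 0b10001 = 17; 17 != 49 -> empty
(176,137): row=0b10110000, col=0b10001001, row AND col = 0b10000000 = 128; 128 != 137 -> empty
(137,138): col outside [0, 137] -> not filled
(41,29): row=0b101001, col=0b11101, row AND col = 0b1001 = 9; 9 != 29 -> empty
(170,123): row=0b10101010, col=0b1111011, row AND col = 0b101010 = 42; 42 != 123 -> empty
(174,126): row=0b10101110, col=0b1111110, row AND col = 0b101110 = 46; 46 != 126 -> empty
(25,13): row=0b11001, col=0b1101, row AND col = 0b1001 = 9; 9 != 13 -> empty
(196,69): row=0b11000100, col=0b1000101, row AND col = 0b1000100 = 68; 68 != 69 -> empty
(203,59): row=0b11001011, col=0b111011, row AND col = 0b1011 = 11; 11 != 59 -> empty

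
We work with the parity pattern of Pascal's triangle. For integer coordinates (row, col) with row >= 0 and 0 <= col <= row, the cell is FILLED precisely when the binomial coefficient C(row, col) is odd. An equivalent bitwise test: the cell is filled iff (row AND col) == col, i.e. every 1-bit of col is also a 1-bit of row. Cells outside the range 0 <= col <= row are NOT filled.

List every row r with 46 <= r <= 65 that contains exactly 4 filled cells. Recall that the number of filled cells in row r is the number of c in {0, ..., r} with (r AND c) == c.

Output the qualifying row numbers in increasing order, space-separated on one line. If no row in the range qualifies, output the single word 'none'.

Row r has 2^popcount(r) filled cells, so we need popcount(r) = log2(4) = 2.
Scan r = 46..65 and keep those with exactly 2 one-bits:
r=46=101110 popcount=4 -> skip
r=47=101111 popcount=5 -> skip
r=48=110000 popcount=2 -> KEEP
r=49=110001 popcount=3 -> skip
r=50=110010 popcount=3 -> skip
r=51=110011 popcount=4 -> skip
r=52=110100 popcount=3 -> skip
r=53=110101 popcount=4 -> skip
r=54=110110 popcount=4 -> skip
r=55=110111 popcount=5 -> skip
r=56=111000 popcount=3 -> skip
r=57=111001 popcount=4 -> skip
r=58=111010 popcount=4 -> skip
r=59=111011 popcount=5 -> skip
r=60=111100 popcount=4 -> skip
r=61=111101 popcount=5 -> skip
r=62=111110 popcount=5 -> skip
r=63=111111 popcount=6 -> skip
r=64=1000000 popcount=1 -> skip
r=65=1000001 popcount=2 -> KEEP
Kept rows: 48 65

Answer: 48 65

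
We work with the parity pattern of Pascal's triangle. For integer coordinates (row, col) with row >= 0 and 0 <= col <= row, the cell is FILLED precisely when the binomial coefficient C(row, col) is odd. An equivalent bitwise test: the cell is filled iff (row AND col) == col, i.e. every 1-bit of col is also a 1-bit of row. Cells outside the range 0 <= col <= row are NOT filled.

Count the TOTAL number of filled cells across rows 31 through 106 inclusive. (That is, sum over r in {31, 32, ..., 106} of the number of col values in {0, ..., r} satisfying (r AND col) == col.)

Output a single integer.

r31=11111 pc5: +32 =32
r32=100000 pc1: +2 =34
r33=100001 pc2: +4 =38
r34=100010 pc2: +4 =42
r35=100011 pc3: +8 =50
r36=100100 pc2: +4 =54
r37=100101 pc3: +8 =62
r38=100110 pc3: +8 =70
r39=100111 pc4: +16 =86
r40=101000 pc2: +4 =90
r41=101001 pc3: +8 =98
r42=101010 pc3: +8 =106
r43=101011 pc4: +16 =122
r44=101100 pc3: +8 =130
r45=101101 pc4: +16 =146
r46=101110 pc4: +16 =162
r47=101111 pc5: +32 =194
r48=110000 pc2: +4 =198
r49=110001 pc3: +8 =206
r50=110010 pc3: +8 =214
r51=110011 pc4: +16 =230
r52=110100 pc3: +8 =238
r53=110101 pc4: +16 =254
r54=110110 pc4: +16 =270
r55=110111 pc5: +32 =302
r56=111000 pc3: +8 =310
r57=111001 pc4: +16 =326
r58=111010 pc4: +16 =342
r59=111011 pc5: +32 =374
r60=111100 pc4: +16 =390
r61=111101 pc5: +32 =422
r62=111110 pc5: +32 =454
r63=111111 pc6: +64 =518
r64=1000000 pc1: +2 =520
r65=1000001 pc2: +4 =524
r66=1000010 pc2: +4 =528
r67=1000011 pc3: +8 =536
r68=1000100 pc2: +4 =540
r69=1000101 pc3: +8 =548
r70=1000110 pc3: +8 =556
r71=1000111 pc4: +16 =572
r72=1001000 pc2: +4 =576
r73=1001001 pc3: +8 =584
r74=1001010 pc3: +8 =592
r75=1001011 pc4: +16 =608
r76=1001100 pc3: +8 =616
r77=1001101 pc4: +16 =632
r78=1001110 pc4: +16 =648
r79=1001111 pc5: +32 =680
r80=1010000 pc2: +4 =684
r81=1010001 pc3: +8 =692
r82=1010010 pc3: +8 =700
r83=1010011 pc4: +16 =716
r84=1010100 pc3: +8 =724
r85=1010101 pc4: +16 =740
r86=1010110 pc4: +16 =756
r87=1010111 pc5: +32 =788
r88=1011000 pc3: +8 =796
r89=1011001 pc4: +16 =812
r90=1011010 pc4: +16 =828
r91=1011011 pc5: +32 =860
r92=1011100 pc4: +16 =876
r93=1011101 pc5: +32 =908
r94=1011110 pc5: +32 =940
r95=1011111 pc6: +64 =1004
r96=1100000 pc2: +4 =1008
r97=1100001 pc3: +8 =1016
r98=1100010 pc3: +8 =1024
r99=1100011 pc4: +16 =1040
r100=1100100 pc3: +8 =1048
r101=1100101 pc4: +16 =1064
r102=1100110 pc4: +16 =1080
r103=1100111 pc5: +32 =1112
r104=1101000 pc3: +8 =1120
r105=1101001 pc4: +16 =1136
r106=1101010 pc4: +16 =1152

Answer: 1152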